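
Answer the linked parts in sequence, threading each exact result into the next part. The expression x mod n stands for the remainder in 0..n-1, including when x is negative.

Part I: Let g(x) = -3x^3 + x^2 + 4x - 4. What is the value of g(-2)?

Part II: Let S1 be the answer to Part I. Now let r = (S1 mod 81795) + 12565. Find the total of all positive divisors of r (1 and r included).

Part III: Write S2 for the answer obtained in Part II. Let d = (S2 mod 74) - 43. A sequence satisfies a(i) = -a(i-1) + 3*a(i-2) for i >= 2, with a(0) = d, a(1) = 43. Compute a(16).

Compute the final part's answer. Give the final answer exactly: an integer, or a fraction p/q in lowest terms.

Part I: -3*(-2)^3 + 1*(-2)^2 + 4*(-2)^1 - 4 = (24) + (4) + (-8) + (-4) = 16; answer 16
Part II: S1 = 16; r = 12581; 12581 = 23 * 547; sigma = (1 + 23) * (1 + 547) = 24 * 548 = 13152; answer 13152
Part III: S2 = 13152; d = 11; a(2) = -1*(43) + 3*(11) = -10; iterating: a(2)=-10, a(3)=139, a(4)=-169, a(5)=586, a(6)=-1093, a(7)=2851, a(8)=-6130, a(9)=14683, a(10)=-33073, a(11)=77122, a(12)=-176341, a(13)=407707, a(14)=-936730, a(15)=2159851, a(16)=-4970041; answer -4970041

-4970041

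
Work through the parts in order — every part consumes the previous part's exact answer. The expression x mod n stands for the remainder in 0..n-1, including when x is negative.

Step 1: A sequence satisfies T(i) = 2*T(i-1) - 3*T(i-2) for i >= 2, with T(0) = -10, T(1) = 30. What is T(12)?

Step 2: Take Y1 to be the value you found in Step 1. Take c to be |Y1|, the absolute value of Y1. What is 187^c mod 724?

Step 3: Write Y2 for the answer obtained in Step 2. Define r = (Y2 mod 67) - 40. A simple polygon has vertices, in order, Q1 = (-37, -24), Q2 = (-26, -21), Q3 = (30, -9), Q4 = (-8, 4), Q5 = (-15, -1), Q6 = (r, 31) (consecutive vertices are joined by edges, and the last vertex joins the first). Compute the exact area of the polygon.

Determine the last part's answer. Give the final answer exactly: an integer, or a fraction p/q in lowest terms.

2137/2

Step 1: T(2) = 2*(30) - 3*(-10) = 90; iterating: T(2)=90, T(3)=90, T(4)=-90, T(5)=-450, T(6)=-630, T(7)=90, T(8)=2070, T(9)=3870, T(10)=1530, T(11)=-8550, T(12)=-21690; answer -21690
Step 2: Y1 = -21690; c = 21690; squarings mod 724: 187^1=187, 187^2=217, 187^4=29, 187^8=117, 187^16=657, 187^32=145, 187^64=29, 187^128=117, 187^256=657, 187^512=145, 187^1024=29, 187^2048=117, 187^4096=657, 187^8192=145, 187^16384=29; 187^21690 = 187^2 * 187^8 * 187^16 * 187^32 * 187^128 * 187^1024 * 187^4096 * 187^16384 = 361 (mod 724); answer 361
Step 3: Y2 = 361; r = -14; cross terms: (-37*-21 - -26*-24)=153, (-26*-9 - 30*-21)=864, (30*4 - -8*-9)=48, (-8*-1 - -15*4)=68, (-15*31 - -14*-1)=-479, (-14*-24 - -37*31)=1483; twice the area = |2137| = 2137; area = 2137/2; answer 2137/2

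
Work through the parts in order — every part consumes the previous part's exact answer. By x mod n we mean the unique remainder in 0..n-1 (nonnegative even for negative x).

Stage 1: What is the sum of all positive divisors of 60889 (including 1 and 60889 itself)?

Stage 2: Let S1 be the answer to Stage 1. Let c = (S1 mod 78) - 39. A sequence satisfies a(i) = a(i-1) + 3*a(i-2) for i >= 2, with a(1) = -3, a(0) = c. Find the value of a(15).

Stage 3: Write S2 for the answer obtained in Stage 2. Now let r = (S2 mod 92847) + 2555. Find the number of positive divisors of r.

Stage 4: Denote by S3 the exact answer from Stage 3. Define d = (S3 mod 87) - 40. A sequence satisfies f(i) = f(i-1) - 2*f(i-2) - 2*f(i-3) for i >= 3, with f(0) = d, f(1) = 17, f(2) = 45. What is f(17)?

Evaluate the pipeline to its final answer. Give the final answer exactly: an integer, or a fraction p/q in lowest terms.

-247225

Stage 1: 60889 is prime, so its only divisors are 1 and 60889; sigma = 1 + 60889 = 60890; answer 60890
Stage 2: S1 = 60890; c = 11; a(2) = 1*(-3) + 3*(11) = 30; iterating: a(2)=30, a(3)=21, a(4)=111, a(5)=174, a(6)=507, a(7)=1029, a(8)=2550, a(9)=5637, a(10)=13287, a(11)=30198, a(12)=70059, a(13)=160653, a(14)=370830, a(15)=852789; answer 852789
Stage 3: S2 = 852789; r = 19721; 19721 = 13 * 37 * 41; number of divisors = (1+1) * (1+1) * (1+1) = 8; answer 8
Stage 4: S3 = 8; d = -32; f(3) = 1*(45) - 2*(17) - 2*(-32) = 75; iterating: f(3)=75, f(4)=-49, f(5)=-289, f(6)=-341, f(7)=335, f(8)=1595, f(9)=1607, f(10)=-2253, f(11)=-8657, f(12)=-7365, f(13)=14455, f(14)=46499, f(15)=32319, f(16)=-89589, f(17)=-247225; answer -247225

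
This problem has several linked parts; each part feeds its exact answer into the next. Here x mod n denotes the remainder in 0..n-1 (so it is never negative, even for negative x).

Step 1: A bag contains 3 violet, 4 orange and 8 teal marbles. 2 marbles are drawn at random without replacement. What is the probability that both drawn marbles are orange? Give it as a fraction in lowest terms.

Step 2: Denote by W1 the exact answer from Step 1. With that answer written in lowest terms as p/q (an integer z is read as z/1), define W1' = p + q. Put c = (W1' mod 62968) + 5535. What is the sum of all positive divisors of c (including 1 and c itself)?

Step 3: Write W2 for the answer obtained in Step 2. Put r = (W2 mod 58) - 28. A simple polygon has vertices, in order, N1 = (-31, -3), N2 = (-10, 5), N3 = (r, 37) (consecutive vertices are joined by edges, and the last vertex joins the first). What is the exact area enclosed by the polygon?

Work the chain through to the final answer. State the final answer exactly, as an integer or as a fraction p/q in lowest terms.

384

Step 1: total draws C(15,2) = 105; favorable C(4,2) = 6; P = 2/35; answer 2/35
Step 2: W1 = 2/35; threaded value p + q = 37; c = 5572; 5572 = 2^2 * 7 * 199; sigma = (1 + 2 + 4) * (1 + 7) * (1 + 199) = 7 * 8 * 200 = 11200; answer 11200
Step 3: W2 = 11200; r = -22; cross terms: (-31*5 - -10*-3)=-185, (-10*37 - -22*5)=-260, (-22*-3 - -31*37)=1213; twice the area = |768| = 768; area = 384; answer 384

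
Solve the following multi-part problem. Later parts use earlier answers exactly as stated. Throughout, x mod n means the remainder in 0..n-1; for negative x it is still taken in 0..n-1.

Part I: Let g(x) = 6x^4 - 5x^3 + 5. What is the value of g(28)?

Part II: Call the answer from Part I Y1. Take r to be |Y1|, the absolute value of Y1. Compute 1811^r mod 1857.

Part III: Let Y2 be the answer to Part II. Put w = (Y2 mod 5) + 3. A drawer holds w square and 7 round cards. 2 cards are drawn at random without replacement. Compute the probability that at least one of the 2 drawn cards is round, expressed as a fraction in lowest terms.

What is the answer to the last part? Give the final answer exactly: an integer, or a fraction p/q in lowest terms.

Part I: 6*(28)^4 - 5*(28)^3 + 5 = (3687936) + (-109760) + (5) = 3578181; answer 3578181
Part II: Y1 = 3578181; r = 3578181; squarings mod 1857: 1811^1=1811, 1811^2=259, 1811^4=229, 1811^8=445, 1811^16=1183, 1811^32=1168, 1811^64=1186, 1811^128=847, 1811^256=607, 1811^512=763, 1811^1024=928, 1811^2048=1393, 1811^4096=1741, 1811^8192=457, 1811^16384=865, 1811^32768=1711, 1811^65536=889, 1811^131072=1096, 1811^262144=1594, 1811^524288=460, 1811^1048576=1759, 1811^2097152=319; 1811^3578181 = 1811^1 * 1811^4 * 1811^64 * 1811^256 * 1811^2048 * 1811^4096 * 1811^32768 * 1811^131072 * 1811^262144 * 1811^1048576 * 1811^2097152 = 1133 (mod 1857); answer 1133
Part III: Y2 = 1133; w = 6; total draws C(13,2) = 78; complement C(6,2) = 15; favorable 78 - 15 = 63; P = 21/26; answer 21/26

21/26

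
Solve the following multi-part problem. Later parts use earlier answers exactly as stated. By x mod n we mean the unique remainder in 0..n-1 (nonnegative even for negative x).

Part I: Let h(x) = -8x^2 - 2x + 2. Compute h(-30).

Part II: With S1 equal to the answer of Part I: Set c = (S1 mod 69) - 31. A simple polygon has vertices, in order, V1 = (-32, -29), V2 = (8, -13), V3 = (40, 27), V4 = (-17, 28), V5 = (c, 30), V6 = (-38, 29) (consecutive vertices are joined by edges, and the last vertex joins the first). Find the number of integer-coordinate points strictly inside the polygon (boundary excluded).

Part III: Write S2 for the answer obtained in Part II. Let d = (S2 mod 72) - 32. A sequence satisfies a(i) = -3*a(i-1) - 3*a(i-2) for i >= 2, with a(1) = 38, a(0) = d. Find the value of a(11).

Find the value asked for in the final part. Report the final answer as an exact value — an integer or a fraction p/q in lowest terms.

-36207

Part I: -8*(-30)^2 - 2*(-30)^1 + 2 = (-7200) + (60) + (2) = -7138; answer -7138
Part II: S1 = -7138; c = 7; cross terms: (-32*-13 - 8*-29)=648, (8*27 - 40*-13)=736, (40*28 - -17*27)=1579, (-17*30 - 7*28)=-706, (7*29 - -38*30)=1343, (-38*-29 - -32*29)=2030; twice the area = |5630| = 5630; area = 2815; boundary points = 8 + 8 + 1 + 2 + 1 + 2 = 22; strictly interior points = area - boundary/2 + 1 = 2805; answer 2805
Part III: S2 = 2805; d = 37; a(2) = -3*(38) - 3*(37) = -225; iterating: a(2)=-225, a(3)=561, a(4)=-1008, a(5)=1341, a(6)=-999, a(7)=-1026, a(8)=6075, a(9)=-15147, a(10)=27216, a(11)=-36207; answer -36207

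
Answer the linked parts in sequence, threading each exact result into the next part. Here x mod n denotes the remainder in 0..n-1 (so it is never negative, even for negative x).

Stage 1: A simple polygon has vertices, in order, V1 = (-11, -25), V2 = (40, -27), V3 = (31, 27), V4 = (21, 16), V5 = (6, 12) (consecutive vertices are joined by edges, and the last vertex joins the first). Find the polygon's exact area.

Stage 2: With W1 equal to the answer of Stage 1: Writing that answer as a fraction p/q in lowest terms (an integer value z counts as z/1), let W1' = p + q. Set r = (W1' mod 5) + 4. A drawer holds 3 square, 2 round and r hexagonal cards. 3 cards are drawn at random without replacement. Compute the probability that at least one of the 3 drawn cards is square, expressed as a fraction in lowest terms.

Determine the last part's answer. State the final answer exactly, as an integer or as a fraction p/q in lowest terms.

34/55

Stage 1: cross terms: (-11*-27 - 40*-25)=1297, (40*27 - 31*-27)=1917, (31*16 - 21*27)=-71, (21*12 - 6*16)=156, (6*-25 - -11*12)=-18; twice the area = |3281| = 3281; area = 3281/2; answer 3281/2
Stage 2: W1 = 3281/2; threaded value p + q = 3283; r = 7; total draws C(12,3) = 220; complement C(9,3) = 84; favorable 220 - 84 = 136; P = 34/55; answer 34/55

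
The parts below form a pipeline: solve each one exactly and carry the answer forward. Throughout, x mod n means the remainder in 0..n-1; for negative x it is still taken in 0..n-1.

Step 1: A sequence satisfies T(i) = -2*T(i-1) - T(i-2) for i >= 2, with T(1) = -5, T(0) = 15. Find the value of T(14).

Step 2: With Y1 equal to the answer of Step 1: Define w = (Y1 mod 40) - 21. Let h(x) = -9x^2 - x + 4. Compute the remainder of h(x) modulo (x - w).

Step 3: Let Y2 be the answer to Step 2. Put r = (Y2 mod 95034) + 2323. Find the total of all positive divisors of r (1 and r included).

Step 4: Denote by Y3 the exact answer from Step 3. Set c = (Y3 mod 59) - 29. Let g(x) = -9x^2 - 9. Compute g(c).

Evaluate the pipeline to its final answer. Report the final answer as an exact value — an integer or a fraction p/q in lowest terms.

-1098

Step 1: T(2) = -2*(-5) - 1*(15) = -5; iterating: T(2)=-5, T(3)=15, T(4)=-25, T(5)=35, T(6)=-45, T(7)=55, T(8)=-65, T(9)=75, T(10)=-85, T(11)=95, T(12)=-105, T(13)=115, T(14)=-125; answer -125
Step 2: Y1 = -125; w = 14; remainder = value at the root: -9*(14)^2 - 1*(14)^1 + 4 = (-1764) + (-14) + (4) = -1774; answer -1774
Step 3: Y2 = -1774; r = 95583; 95583 = 3 * 151 * 211; sigma = (1 + 3) * (1 + 151) * (1 + 211) = 4 * 152 * 212 = 128896; answer 128896
Step 4: Y3 = 128896; c = 11; -9*(11)^2 - 9 = (-1089) + (-9) = -1098; answer -1098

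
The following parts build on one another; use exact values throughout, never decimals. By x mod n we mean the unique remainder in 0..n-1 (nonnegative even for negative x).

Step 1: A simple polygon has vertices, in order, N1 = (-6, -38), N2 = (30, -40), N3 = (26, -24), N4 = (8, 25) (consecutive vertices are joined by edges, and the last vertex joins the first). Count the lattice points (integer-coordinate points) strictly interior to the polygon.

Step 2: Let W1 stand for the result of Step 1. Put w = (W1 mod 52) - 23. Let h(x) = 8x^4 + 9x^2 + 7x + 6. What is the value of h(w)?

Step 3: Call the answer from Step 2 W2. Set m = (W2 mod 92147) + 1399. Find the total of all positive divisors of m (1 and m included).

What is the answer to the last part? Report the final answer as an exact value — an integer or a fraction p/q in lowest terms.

Step 1: cross terms: (-6*-40 - 30*-38)=1380, (30*-24 - 26*-40)=320, (26*25 - 8*-24)=842, (8*-38 - -6*25)=-154; twice the area = |2388| = 2388; area = 1194; boundary points = 2 + 4 + 1 + 7 = 14; strictly interior points = area - boundary/2 + 1 = 1188; answer 1188
Step 2: W1 = 1188; w = 21; 8*(21)^4 + 9*(21)^2 + 7*(21)^1 + 6 = (1555848) + (3969) + (147) + (6) = 1559970; answer 1559970
Step 3: W2 = 1559970; m = 87017; 87017 = 7 * 31 * 401; sigma = (1 + 7) * (1 + 31) * (1 + 401) = 8 * 32 * 402 = 102912; answer 102912

102912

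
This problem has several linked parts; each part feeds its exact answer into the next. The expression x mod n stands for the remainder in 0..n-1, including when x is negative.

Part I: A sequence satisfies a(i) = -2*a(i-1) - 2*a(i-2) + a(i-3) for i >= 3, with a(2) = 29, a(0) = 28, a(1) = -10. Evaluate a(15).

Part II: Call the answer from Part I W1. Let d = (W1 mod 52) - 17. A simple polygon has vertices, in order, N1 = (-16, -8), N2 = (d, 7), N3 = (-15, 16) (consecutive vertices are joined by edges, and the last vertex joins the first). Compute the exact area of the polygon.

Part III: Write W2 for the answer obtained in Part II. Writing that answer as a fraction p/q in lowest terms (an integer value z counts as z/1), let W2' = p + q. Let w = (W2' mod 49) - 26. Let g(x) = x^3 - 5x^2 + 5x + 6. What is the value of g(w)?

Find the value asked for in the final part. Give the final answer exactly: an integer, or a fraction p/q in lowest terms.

-14921

Part I: a(3) = -2*(29) - 2*(-10) + 1*(28) = -10; iterating: a(3)=-10, a(4)=-48, a(5)=145, a(6)=-204, a(7)=70, a(8)=413, a(9)=-1170, a(10)=1584, a(11)=-415, a(12)=-3508, a(13)=9430, a(14)=-12259, a(15)=2150; answer 2150
Part II: W1 = 2150; d = 1; cross terms: (-16*7 - 1*-8)=-104, (1*16 - -15*7)=121, (-15*-8 - -16*16)=376; twice the area = |393| = 393; area = 393/2; answer 393/2
Part III: W2 = 393/2; threaded value p + q = 395; w = -23; 1*(-23)^3 - 5*(-23)^2 + 5*(-23)^1 + 6 = (-12167) + (-2645) + (-115) + (6) = -14921; answer -14921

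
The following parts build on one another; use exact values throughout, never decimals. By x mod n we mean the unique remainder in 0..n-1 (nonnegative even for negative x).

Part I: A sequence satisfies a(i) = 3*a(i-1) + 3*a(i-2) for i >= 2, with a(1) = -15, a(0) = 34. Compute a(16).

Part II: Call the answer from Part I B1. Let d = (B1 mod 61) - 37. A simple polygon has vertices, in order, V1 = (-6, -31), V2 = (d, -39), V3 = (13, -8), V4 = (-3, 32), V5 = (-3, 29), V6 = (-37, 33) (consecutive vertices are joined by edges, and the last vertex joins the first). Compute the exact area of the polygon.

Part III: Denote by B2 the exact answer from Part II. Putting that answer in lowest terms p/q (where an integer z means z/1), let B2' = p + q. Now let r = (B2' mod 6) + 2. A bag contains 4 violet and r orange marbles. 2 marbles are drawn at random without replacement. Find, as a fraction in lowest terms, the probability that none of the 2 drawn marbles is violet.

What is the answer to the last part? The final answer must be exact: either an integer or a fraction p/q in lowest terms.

Part I: a(2) = 3*(-15) + 3*(34) = 57; iterating: a(2)=57, a(3)=126, a(4)=549, a(5)=2025, a(6)=7722, a(7)=29241, a(8)=110889, a(9)=420390, a(10)=1593837, a(11)=6042681, a(12)=22909554, a(13)=86856705, a(14)=329298777, a(15)=1248466446, a(16)=4733295669; answer 4733295669
Part II: B1 = 4733295669; d = 22; cross terms: (-6*-39 - 22*-31)=916, (22*-8 - 13*-39)=331, (13*32 - -3*-8)=392, (-3*29 - -3*32)=9, (-3*33 - -37*29)=974, (-37*-31 - -6*33)=1345; twice the area = |3967| = 3967; area = 3967/2; answer 3967/2
Part III: B2 = 3967/2; threaded value p + q = 3969; r = 5; total draws C(9,2) = 36; favorable C(5,2) = 10; P = 5/18; answer 5/18

5/18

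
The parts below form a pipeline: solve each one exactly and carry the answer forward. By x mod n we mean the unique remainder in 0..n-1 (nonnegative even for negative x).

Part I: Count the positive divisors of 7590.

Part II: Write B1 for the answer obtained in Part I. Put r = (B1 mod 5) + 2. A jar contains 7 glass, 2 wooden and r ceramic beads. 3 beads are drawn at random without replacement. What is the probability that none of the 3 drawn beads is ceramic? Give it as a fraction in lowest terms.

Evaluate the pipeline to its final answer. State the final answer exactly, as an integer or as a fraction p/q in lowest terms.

42/143

Part I: 7590 = 2 * 3 * 5 * 11 * 23; number of divisors = (1+1) * (1+1) * (1+1) * (1+1) * (1+1) = 32; answer 32
Part II: B1 = 32; r = 4; total draws C(13,3) = 286; favorable C(9,3) = 84; P = 42/143; answer 42/143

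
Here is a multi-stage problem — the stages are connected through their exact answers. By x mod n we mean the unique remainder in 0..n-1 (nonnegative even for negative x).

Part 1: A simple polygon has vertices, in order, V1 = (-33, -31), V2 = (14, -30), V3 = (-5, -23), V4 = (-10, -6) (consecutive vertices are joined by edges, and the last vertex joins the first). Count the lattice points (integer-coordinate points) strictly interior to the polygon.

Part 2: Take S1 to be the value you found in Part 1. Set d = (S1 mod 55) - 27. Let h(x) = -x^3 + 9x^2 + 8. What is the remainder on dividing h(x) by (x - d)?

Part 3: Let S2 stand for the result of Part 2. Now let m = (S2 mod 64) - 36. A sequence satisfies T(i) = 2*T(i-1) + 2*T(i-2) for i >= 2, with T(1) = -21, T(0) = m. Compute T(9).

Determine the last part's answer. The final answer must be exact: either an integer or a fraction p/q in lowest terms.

-33488

Part 1: cross terms: (-33*-30 - 14*-31)=1424, (14*-23 - -5*-30)=-472, (-5*-6 - -10*-23)=-200, (-10*-31 - -33*-6)=112; twice the area = |864| = 864; area = 432; boundary points = 1 + 1 + 1 + 1 = 4; strictly interior points = area - boundary/2 + 1 = 431; answer 431
Part 2: S1 = 431; d = 19; remainder = value at the root: -1*(19)^3 + 9*(19)^2 + 8 = (-6859) + (3249) + (8) = -3602; answer -3602
Part 3: S2 = -3602; m = 10; T(2) = 2*(-21) + 2*(10) = -22; iterating: T(2)=-22, T(3)=-86, T(4)=-216, T(5)=-604, T(6)=-1640, T(7)=-4488, T(8)=-12256, T(9)=-33488; answer -33488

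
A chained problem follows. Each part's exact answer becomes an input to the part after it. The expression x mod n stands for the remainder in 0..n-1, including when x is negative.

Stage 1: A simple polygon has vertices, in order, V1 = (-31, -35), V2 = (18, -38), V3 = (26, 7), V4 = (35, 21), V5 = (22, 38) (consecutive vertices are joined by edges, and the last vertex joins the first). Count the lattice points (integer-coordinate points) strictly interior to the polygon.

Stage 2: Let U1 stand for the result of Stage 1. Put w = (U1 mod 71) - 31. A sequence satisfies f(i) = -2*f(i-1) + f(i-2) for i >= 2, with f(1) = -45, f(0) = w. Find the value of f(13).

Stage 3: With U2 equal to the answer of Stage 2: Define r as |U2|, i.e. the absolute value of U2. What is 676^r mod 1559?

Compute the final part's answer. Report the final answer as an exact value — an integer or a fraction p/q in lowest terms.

Stage 1: cross terms: (-31*-38 - 18*-35)=1808, (18*7 - 26*-38)=1114, (26*21 - 35*7)=301, (35*38 - 22*21)=868, (22*-35 - -31*38)=408; twice the area = |4499| = 4499; area = 4499/2; boundary points = 1 + 1 + 1 + 1 + 1 = 5; strictly interior points = area - boundary/2 + 1 = 2248; answer 2248
Stage 2: U1 = 2248; w = 16; f(2) = -2*(-45) + 1*(16) = 106; iterating: f(2)=106, f(3)=-257, f(4)=620, f(5)=-1497, f(6)=3614, f(7)=-8725, f(8)=21064, f(9)=-50853, f(10)=122770, f(11)=-296393, f(12)=715556, f(13)=-1727505; answer -1727505
Stage 3: U2 = -1727505; r = 1727505; squarings mod 1559: 676^1=676, 676^2=189, 676^4=1423, 676^8=1347, 676^16=1292, 676^32=1134, 676^64=1340, 676^128=1191, 676^256=1350, 676^512=29, 676^1024=841, 676^2048=1054, 676^4096=908, 676^8192=1312, 676^16384=208, 676^32768=1171, 676^65536=880, 676^131072=1136, 676^262144=1203, 676^524288=457, 676^1048576=1502; 676^1727505 = 676^1 * 676^16 * 676^1024 * 676^2048 * 676^4096 * 676^16384 * 676^131072 * 676^524288 * 676^1048576 = 462 (mod 1559); answer 462

462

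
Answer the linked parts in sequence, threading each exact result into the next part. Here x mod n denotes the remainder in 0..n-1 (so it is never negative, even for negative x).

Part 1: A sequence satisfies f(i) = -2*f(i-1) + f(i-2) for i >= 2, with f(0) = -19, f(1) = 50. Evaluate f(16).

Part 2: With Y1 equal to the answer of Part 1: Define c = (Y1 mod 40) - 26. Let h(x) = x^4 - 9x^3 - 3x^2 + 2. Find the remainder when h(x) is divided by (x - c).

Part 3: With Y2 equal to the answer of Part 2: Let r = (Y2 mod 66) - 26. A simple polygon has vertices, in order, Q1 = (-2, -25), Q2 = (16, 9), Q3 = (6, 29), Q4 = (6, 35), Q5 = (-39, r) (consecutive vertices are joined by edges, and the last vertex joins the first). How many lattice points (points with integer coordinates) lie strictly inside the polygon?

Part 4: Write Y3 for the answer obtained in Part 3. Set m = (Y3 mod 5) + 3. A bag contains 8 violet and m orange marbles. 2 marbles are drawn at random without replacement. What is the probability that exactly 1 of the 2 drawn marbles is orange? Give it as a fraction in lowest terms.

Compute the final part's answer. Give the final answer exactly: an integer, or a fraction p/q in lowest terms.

16/33

Part 1: f(2) = -2*(50) + 1*(-19) = -119; iterating: f(2)=-119, f(3)=288, f(4)=-695, f(5)=1678, f(6)=-4051, f(7)=9780, f(8)=-23611, f(9)=57002, f(10)=-137615, f(11)=332232, f(12)=-802079, f(13)=1936390, f(14)=-4674859, f(15)=11286108, f(16)=-27247075; answer -27247075
Part 2: Y1 = -27247075; c = -21; remainder = value at the root: 1*(-21)^4 - 9*(-21)^3 - 3*(-21)^2 + 2 = (194481) + (83349) + (-1323) + (2) = 276509; answer 276509
Part 3: Y2 = 276509; r = 9; cross terms: (-2*9 - 16*-25)=382, (16*29 - 6*9)=410, (6*35 - 6*29)=36, (6*9 - -39*35)=1419, (-39*-25 - -2*9)=993; twice the area = |3240| = 3240; area = 1620; boundary points = 2 + 10 + 6 + 1 + 1 = 20; strictly interior points = area - boundary/2 + 1 = 1611; answer 1611
Part 4: Y3 = 1611; m = 4; total draws C(12,2) = 66; favorable C(4,1)*C(8,1) = 32; P = 16/33; answer 16/33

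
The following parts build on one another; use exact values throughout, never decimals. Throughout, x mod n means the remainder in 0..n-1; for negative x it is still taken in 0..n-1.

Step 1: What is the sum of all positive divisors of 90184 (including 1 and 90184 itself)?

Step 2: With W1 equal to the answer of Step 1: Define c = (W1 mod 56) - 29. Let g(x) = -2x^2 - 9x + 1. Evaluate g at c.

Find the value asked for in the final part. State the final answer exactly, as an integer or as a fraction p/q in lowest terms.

Step 1: 90184 = 2^3 * 11273; sigma = (1 + 2 + 4 + 8) * (1 + 11273) = 15 * 11274 = 169110; answer 169110
Step 2: W1 = 169110; c = 17; -2*(17)^2 - 9*(17)^1 + 1 = (-578) + (-153) + (1) = -730; answer -730

-730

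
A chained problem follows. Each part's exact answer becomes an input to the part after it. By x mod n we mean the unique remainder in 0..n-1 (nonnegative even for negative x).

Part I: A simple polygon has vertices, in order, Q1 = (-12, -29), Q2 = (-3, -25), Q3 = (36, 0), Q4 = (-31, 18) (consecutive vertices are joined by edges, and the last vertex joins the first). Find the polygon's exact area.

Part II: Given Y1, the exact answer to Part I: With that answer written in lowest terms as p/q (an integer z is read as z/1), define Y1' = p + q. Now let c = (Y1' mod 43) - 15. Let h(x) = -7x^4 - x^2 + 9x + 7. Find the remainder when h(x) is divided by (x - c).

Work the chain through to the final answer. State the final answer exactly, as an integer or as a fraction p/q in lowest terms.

Part I: cross terms: (-12*-25 - -3*-29)=213, (-3*0 - 36*-25)=900, (36*18 - -31*0)=648, (-31*-29 - -12*18)=1115; twice the area = |2876| = 2876; area = 1438; answer 1438
Part II: Y1 = 1438; threaded value p + q = 1439; c = 5; remainder = value at the root: -7*(5)^4 - 1*(5)^2 + 9*(5)^1 + 7 = (-4375) + (-25) + (45) + (7) = -4348; answer -4348

-4348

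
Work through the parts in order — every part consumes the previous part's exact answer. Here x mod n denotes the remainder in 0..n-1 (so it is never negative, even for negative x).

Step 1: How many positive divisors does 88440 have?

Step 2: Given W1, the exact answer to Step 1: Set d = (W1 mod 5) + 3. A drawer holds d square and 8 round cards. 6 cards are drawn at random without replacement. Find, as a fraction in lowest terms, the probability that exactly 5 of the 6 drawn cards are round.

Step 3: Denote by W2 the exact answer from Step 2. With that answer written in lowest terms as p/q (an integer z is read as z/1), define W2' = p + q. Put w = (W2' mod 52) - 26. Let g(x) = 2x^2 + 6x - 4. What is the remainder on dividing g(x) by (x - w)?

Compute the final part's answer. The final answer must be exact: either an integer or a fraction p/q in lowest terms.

676

Step 1: 88440 = 2^3 * 3 * 5 * 11 * 67; number of divisors = (3+1) * (1+1) * (1+1) * (1+1) * (1+1) = 64; answer 64
Step 2: W1 = 64; d = 7; total draws C(15,6) = 5005; favorable C(8,5)*C(7,1) = 392; P = 56/715; answer 56/715
Step 3: W2 = 56/715; threaded value p + q = 771; w = 17; remainder = value at the root: 2*(17)^2 + 6*(17)^1 - 4 = (578) + (102) + (-4) = 676; answer 676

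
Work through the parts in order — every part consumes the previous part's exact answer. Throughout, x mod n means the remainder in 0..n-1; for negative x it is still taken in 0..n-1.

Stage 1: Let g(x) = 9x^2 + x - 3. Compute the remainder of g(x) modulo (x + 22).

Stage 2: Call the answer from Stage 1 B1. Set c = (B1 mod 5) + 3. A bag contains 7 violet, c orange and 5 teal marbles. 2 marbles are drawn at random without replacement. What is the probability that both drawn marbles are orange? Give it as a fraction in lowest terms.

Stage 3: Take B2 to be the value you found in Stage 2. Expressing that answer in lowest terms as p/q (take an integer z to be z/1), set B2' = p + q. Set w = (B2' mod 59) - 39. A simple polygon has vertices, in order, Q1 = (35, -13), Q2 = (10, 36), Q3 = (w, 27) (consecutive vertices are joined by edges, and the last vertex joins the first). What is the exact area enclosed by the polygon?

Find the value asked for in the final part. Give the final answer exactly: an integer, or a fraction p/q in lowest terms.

1597/2

Stage 1: remainder = value at the root: 9*(-22)^2 + 1*(-22)^1 - 3 = (4356) + (-22) + (-3) = 4331; answer 4331
Stage 2: B1 = 4331; c = 4; total draws C(16,2) = 120; favorable C(4,2) = 6; P = 1/20; answer 1/20
Stage 3: B2 = 1/20; threaded value p + q = 21; w = -18; cross terms: (35*36 - 10*-13)=1390, (10*27 - -18*36)=918, (-18*-13 - 35*27)=-711; twice the area = |1597| = 1597; area = 1597/2; answer 1597/2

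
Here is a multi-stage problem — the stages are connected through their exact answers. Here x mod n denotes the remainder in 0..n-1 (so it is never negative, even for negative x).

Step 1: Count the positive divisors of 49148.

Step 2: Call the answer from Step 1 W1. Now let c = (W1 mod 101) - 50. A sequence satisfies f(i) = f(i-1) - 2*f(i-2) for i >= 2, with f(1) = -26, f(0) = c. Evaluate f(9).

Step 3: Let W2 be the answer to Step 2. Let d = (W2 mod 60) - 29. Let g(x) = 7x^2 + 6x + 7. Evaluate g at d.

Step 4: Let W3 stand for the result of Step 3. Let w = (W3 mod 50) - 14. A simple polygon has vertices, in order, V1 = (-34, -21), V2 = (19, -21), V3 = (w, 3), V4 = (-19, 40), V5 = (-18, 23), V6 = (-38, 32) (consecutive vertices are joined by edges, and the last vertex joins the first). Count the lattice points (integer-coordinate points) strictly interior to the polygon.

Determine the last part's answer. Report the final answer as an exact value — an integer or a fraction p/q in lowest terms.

1757

Step 1: 49148 = 2^2 * 11 * 1117; number of divisors = (2+1) * (1+1) * (1+1) = 12; answer 12
Step 2: W1 = 12; c = -38; f(2) = 1*(-26) - 2*(-38) = 50; iterating: f(2)=50, f(3)=102, f(4)=2, f(5)=-202, f(6)=-206, f(7)=198, f(8)=610, f(9)=214; answer 214
Step 3: W2 = 214; d = 5; 7*(5)^2 + 6*(5)^1 + 7 = (175) + (30) + (7) = 212; answer 212
Step 4: W3 = 212; w = -2; cross terms: (-34*-21 - 19*-21)=1113, (19*3 - -2*-21)=15, (-2*40 - -19*3)=-23, (-19*23 - -18*40)=283, (-18*32 - -38*23)=298, (-38*-21 - -34*32)=1886; twice the area = |3572| = 3572; area = 1786; boundary points = 53 + 3 + 1 + 1 + 1 + 1 = 60; strictly interior points = area - boundary/2 + 1 = 1757; answer 1757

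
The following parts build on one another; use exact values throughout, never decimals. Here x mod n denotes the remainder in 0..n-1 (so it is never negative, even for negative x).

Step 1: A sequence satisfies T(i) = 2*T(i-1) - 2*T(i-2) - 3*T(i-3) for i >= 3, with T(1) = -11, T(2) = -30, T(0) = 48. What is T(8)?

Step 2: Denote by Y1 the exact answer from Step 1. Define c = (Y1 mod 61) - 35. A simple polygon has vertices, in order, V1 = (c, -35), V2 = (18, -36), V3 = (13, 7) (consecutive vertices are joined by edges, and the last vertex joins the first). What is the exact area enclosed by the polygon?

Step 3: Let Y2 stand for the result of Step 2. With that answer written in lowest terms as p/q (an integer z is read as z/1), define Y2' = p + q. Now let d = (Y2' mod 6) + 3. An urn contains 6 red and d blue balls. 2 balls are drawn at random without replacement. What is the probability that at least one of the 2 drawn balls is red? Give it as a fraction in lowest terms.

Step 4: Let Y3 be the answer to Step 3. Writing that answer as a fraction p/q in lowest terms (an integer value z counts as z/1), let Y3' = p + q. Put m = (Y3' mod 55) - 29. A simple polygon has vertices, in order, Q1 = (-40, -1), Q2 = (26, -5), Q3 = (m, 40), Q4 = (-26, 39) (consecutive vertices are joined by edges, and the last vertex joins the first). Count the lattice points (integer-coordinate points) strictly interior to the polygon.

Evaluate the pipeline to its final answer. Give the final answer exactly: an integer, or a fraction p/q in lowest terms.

Step 1: T(3) = 2*(-30) - 2*(-11) - 3*(48) = -182; iterating: T(3)=-182, T(4)=-271, T(5)=-88, T(6)=912, T(7)=2813, T(8)=4066; answer 4066
Step 2: Y1 = 4066; c = 5; cross terms: (5*-36 - 18*-35)=450, (18*7 - 13*-36)=594, (13*-35 - 5*7)=-490; twice the area = |554| = 554; area = 277; answer 277
Step 3: Y2 = 277; threaded value p + q = 278; d = 5; total draws C(11,2) = 55; complement C(5,2) = 10; favorable 55 - 10 = 45; P = 9/11; answer 9/11
Step 4: Y3 = 9/11; threaded value p + q = 20; m = -9; cross terms: (-40*-5 - 26*-1)=226, (26*40 - -9*-5)=995, (-9*39 - -26*40)=689, (-26*-1 - -40*39)=1586; twice the area = |3496| = 3496; area = 1748; boundary points = 2 + 5 + 1 + 2 = 10; strictly interior points = area - boundary/2 + 1 = 1744; answer 1744

1744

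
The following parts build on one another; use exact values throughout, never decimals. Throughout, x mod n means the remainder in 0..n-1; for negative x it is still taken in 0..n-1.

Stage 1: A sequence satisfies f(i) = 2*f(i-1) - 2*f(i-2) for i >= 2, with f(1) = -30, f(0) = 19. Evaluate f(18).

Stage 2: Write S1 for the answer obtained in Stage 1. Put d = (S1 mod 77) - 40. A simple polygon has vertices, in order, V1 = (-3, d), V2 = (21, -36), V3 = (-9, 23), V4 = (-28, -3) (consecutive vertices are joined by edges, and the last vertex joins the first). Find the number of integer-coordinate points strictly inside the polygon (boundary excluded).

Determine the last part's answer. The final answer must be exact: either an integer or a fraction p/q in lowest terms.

Stage 1: f(2) = 2*(-30) - 2*(19) = -98; iterating: f(2)=-98, f(3)=-136, f(4)=-76, f(5)=120, f(6)=392, f(7)=544, f(8)=304, f(9)=-480, f(10)=-1568, f(11)=-2176, f(12)=-1216, f(13)=1920, f(14)=6272, f(15)=8704, f(16)=4864, f(17)=-7680, f(18)=-25088; answer -25088
Stage 2: S1 = -25088; d = -26; cross terms: (-3*-36 - 21*-26)=654, (21*23 - -9*-36)=159, (-9*-3 - -28*23)=671, (-28*-26 - -3*-3)=719; twice the area = |2203| = 2203; area = 2203/2; boundary points = 2 + 1 + 1 + 1 = 5; strictly interior points = area - boundary/2 + 1 = 1100; answer 1100

1100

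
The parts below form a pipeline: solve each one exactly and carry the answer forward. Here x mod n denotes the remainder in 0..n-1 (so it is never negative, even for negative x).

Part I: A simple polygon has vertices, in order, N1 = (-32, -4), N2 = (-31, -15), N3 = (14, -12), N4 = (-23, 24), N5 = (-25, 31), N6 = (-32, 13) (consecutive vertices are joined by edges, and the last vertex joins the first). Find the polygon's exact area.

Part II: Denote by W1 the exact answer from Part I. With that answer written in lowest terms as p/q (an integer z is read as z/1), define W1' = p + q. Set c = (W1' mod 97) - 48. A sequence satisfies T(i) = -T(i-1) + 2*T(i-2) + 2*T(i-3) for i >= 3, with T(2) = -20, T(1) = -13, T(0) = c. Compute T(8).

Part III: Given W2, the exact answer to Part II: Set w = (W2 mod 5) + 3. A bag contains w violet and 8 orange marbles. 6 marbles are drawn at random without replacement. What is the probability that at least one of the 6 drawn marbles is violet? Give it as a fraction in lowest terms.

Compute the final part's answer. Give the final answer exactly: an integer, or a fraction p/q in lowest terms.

32/33

Part I: cross terms: (-32*-15 - -31*-4)=356, (-31*-12 - 14*-15)=582, (14*24 - -23*-12)=60, (-23*31 - -25*24)=-113, (-25*13 - -32*31)=667, (-32*-4 - -32*13)=544; twice the area = |2096| = 2096; area = 1048; answer 1048
Part II: W1 = 1048; threaded value p + q = 1049; c = 31; T(3) = -1*(-20) + 2*(-13) + 2*(31) = 56; iterating: T(3)=56, T(4)=-122, T(5)=194, T(6)=-326, T(7)=470, T(8)=-734; answer -734
Part III: W2 = -734; w = 4; total draws C(12,6) = 924; complement C(8,6) = 28; favorable 924 - 28 = 896; P = 32/33; answer 32/33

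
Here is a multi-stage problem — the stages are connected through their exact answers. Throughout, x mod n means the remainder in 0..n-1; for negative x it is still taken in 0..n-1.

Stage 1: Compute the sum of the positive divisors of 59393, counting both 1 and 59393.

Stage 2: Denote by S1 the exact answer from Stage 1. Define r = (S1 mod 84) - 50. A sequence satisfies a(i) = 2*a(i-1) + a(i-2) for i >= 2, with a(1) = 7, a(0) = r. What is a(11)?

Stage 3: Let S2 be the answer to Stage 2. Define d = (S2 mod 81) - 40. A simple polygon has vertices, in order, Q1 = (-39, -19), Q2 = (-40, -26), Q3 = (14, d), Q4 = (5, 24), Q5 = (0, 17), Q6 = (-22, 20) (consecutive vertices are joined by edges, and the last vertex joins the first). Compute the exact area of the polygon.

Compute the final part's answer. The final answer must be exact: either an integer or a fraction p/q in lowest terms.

Stage 1: 59393 is prime, so its only divisors are 1 and 59393; sigma = 1 + 59393 = 59394; answer 59394
Stage 2: S1 = 59394; r = -44; a(2) = 2*(7) + 1*(-44) = -30; iterating: a(2)=-30, a(3)=-53, a(4)=-136, a(5)=-325, a(6)=-786, a(7)=-1897, a(8)=-4580, a(9)=-11057, a(10)=-26694, a(11)=-64445; answer -64445
Stage 3: S2 = -64445; d = -9; cross terms: (-39*-26 - -40*-19)=254, (-40*-9 - 14*-26)=724, (14*24 - 5*-9)=381, (5*17 - 0*24)=85, (0*20 - -22*17)=374, (-22*-19 - -39*20)=1198; twice the area = |3016| = 3016; area = 1508; answer 1508

1508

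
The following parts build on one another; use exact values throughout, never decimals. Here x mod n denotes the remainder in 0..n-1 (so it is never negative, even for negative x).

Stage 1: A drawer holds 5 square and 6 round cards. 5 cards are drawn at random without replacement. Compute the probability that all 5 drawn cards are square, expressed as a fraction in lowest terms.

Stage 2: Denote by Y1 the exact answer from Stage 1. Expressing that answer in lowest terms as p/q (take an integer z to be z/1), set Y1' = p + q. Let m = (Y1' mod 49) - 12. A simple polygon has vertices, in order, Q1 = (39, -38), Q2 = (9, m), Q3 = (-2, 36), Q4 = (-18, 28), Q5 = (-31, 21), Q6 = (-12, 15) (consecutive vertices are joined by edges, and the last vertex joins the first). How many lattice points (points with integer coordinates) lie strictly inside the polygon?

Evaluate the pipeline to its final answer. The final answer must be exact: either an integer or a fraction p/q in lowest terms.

900

Stage 1: total draws C(11,5) = 462; favorable C(5,5) = 1; P = 1/462; answer 1/462
Stage 2: Y1 = 1/462; threaded value p + q = 463; m = 10; cross terms: (39*10 - 9*-38)=732, (9*36 - -2*10)=344, (-2*28 - -18*36)=592, (-18*21 - -31*28)=490, (-31*15 - -12*21)=-213, (-12*-38 - 39*15)=-129; twice the area = |1816| = 1816; area = 908; boundary points = 6 + 1 + 8 + 1 + 1 + 1 = 18; strictly interior points = area - boundary/2 + 1 = 900; answer 900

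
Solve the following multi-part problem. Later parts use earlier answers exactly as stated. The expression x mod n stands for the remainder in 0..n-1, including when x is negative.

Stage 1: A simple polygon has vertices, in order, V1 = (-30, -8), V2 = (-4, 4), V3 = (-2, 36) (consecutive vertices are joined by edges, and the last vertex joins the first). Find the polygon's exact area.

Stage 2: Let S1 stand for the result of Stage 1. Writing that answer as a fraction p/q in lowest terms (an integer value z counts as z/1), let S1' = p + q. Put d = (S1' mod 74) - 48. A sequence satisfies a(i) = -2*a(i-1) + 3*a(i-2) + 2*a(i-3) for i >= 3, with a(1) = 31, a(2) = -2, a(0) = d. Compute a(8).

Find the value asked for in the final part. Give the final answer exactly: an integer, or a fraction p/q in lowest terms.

Stage 1: cross terms: (-30*4 - -4*-8)=-152, (-4*36 - -2*4)=-136, (-2*-8 - -30*36)=1096; twice the area = |808| = 808; area = 404; answer 404
Stage 2: S1 = 404; threaded value p + q = 405; d = -13; a(3) = -2*(-2) + 3*(31) + 2*(-13) = 71; iterating: a(3)=71, a(4)=-86, a(5)=381, a(6)=-878, a(7)=2727, a(8)=-7326; answer -7326

-7326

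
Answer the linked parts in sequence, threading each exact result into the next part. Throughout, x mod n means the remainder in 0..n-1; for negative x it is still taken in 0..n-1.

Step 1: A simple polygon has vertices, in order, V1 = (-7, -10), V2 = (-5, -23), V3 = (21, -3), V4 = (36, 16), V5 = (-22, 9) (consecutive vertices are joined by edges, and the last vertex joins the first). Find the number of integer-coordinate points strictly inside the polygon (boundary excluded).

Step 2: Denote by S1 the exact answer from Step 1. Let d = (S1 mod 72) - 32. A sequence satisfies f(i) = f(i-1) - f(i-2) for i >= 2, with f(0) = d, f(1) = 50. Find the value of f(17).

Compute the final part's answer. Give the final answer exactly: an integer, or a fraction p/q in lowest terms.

-14

Step 1: cross terms: (-7*-23 - -5*-10)=111, (-5*-3 - 21*-23)=498, (21*16 - 36*-3)=444, (36*9 - -22*16)=676, (-22*-10 - -7*9)=283; twice the area = |2012| = 2012; area = 1006; boundary points = 1 + 2 + 1 + 1 + 1 = 6; strictly interior points = area - boundary/2 + 1 = 1004; answer 1004
Step 2: S1 = 1004; d = 36; f(2) = 1*(50) - 1*(36) = 14; iterating: f(2)=14, f(3)=-36, f(4)=-50, f(5)=-14, f(6)=36, f(7)=50, f(8)=14, f(9)=-36, f(10)=-50, f(11)=-14, f(12)=36, f(13)=50, f(14)=14, f(15)=-36, f(16)=-50, f(17)=-14; answer -14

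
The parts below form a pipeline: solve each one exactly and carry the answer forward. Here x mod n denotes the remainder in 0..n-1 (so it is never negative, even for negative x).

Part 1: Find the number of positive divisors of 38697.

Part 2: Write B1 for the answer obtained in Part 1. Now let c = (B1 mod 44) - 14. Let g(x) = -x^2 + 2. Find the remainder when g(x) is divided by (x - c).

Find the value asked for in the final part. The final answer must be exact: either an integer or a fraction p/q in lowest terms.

-98

Part 1: 38697 = 3 * 12899; number of divisors = (1+1) * (1+1) = 4; answer 4
Part 2: B1 = 4; c = -10; remainder = value at the root: -1*(-10)^2 + 2 = (-100) + (2) = -98; answer -98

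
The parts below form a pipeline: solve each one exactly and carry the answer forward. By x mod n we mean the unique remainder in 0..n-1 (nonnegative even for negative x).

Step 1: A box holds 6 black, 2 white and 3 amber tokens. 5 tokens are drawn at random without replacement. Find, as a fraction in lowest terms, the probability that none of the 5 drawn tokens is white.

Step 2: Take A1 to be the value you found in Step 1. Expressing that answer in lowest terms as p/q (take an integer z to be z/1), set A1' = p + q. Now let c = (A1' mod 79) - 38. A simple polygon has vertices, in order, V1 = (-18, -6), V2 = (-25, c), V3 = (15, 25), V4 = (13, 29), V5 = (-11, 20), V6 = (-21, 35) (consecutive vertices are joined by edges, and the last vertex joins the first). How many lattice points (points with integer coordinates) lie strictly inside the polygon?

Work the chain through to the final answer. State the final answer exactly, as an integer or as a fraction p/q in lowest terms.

743

Step 1: total draws C(11,5) = 462; favorable C(9,5) = 126; P = 3/11; answer 3/11
Step 2: A1 = 3/11; threaded value p + q = 14; c = -24; cross terms: (-18*-24 - -25*-6)=282, (-25*25 - 15*-24)=-265, (15*29 - 13*25)=110, (13*20 - -11*29)=579, (-11*35 - -21*20)=35, (-21*-6 - -18*35)=756; twice the area = |1497| = 1497; area = 1497/2; boundary points = 1 + 1 + 2 + 3 + 5 + 1 = 13; strictly interior points = area - boundary/2 + 1 = 743; answer 743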